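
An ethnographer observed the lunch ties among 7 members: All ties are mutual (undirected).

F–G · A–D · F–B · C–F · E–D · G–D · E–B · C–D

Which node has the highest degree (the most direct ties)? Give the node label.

D

Degrees — A:1, B:2, C:2, D:4, E:2, F:3, G:2.
The maximum is 4, attained only by D.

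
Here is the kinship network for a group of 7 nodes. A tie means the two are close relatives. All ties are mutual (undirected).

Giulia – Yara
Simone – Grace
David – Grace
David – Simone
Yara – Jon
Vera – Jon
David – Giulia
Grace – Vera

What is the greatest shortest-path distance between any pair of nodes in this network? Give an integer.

Eccentricity of each node (its greatest distance to any other): David:3, Giulia:3, Grace:3, Jon:3, Simone:3, Vera:3, Yara:3.
The maximum eccentricity is 3, realized for instance by the pair David–Jon via David – Grace – Vera – Jon. So the diameter is 3.

3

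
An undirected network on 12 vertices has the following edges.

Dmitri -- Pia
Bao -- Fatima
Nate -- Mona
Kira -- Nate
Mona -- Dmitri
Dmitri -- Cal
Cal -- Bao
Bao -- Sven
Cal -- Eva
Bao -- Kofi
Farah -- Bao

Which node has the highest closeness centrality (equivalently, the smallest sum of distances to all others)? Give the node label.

Farness (sum of distances to all others) for each node — Bao:24, Cal:22, Dmitri:24, Eva:32, Farah:34, Fatima:34, Kira:48, Kofi:34, Mona:30, Nate:38, Pia:34, Sven:34.
The smallest farness is 22, for Cal, so Cal has the highest closeness.

Cal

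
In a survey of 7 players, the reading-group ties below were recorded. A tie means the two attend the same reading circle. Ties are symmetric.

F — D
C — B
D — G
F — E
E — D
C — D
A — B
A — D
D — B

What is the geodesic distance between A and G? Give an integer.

One shortest route is A – D – G, which uses 2 edges, and A and G are not directly tied, so nothing shorter exists. So d(A,G) = 2.

2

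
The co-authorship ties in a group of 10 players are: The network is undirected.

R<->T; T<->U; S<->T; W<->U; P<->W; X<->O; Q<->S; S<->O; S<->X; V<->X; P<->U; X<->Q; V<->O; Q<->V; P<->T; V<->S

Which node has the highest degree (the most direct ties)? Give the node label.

S

Degrees — O:3, P:3, Q:3, R:1, S:5, T:4, U:3, V:4, W:2, X:4.
The maximum is 5, attained only by S.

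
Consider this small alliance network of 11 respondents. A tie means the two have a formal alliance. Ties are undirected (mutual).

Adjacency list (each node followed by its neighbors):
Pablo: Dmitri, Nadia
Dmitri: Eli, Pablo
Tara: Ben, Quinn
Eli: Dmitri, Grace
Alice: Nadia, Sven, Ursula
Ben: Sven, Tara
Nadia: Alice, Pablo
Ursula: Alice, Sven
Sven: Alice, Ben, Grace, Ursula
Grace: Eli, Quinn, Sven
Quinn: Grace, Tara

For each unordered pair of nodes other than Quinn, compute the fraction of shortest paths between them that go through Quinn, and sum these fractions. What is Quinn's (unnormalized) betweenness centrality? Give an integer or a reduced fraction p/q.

Pairs whose geodesics pass through Quinn — Pablo–Tara: 1/2; Dmitri–Tara: 1; Eli–Tara: 1; Grace–Tara: 1.
All other pairs contribute 0.
Summing the contributions gives betweenness(Quinn) = 7/2.

7/2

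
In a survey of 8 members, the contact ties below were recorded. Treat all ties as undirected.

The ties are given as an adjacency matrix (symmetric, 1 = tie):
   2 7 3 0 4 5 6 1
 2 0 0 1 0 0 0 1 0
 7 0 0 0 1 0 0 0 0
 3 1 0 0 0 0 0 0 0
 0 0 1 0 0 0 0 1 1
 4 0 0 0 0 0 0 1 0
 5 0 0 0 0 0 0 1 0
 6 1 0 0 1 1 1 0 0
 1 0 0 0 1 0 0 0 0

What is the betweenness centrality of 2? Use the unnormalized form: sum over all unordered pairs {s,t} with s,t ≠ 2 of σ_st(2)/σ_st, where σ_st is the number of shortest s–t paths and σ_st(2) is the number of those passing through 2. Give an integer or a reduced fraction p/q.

Pairs whose geodesics pass through 2 — 7–3: 1; 3–0: 1; 3–4: 1; 3–5: 1; 3–6: 1; 3–1: 1.
All other pairs contribute 0.
Summing the contributions gives betweenness(2) = 6.

6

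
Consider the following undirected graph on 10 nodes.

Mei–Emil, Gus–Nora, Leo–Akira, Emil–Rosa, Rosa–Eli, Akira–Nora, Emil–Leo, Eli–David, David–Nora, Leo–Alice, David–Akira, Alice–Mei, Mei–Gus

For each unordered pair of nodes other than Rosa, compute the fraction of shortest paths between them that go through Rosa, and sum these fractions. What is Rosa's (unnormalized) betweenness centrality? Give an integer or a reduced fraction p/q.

Pairs whose geodesics pass through Rosa — David–Emil: 1/2; Eli–Emil: 1; Eli–Leo: 1/2; Eli–Alice: 2/3; Eli–Mei: 1.
All other pairs contribute 0.
Summing the contributions gives betweenness(Rosa) = 11/3.

11/3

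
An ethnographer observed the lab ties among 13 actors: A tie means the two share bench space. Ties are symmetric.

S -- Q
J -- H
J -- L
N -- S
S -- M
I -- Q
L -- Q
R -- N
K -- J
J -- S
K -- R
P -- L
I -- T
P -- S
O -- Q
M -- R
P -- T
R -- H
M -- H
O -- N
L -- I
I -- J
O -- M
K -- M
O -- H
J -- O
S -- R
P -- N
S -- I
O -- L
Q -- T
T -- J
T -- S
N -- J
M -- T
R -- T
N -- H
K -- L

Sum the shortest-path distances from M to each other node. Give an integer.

18

Distances from M: H:1, I:2, J:2, K:1, L:2, N:2, O:1, P:2, Q:2, R:1, S:1, T:1.
Sum = 1 + 2 + 2 + 1 + 2 + 2 + 1 + 2 + 2 + 1 + 1 + 1 = 18.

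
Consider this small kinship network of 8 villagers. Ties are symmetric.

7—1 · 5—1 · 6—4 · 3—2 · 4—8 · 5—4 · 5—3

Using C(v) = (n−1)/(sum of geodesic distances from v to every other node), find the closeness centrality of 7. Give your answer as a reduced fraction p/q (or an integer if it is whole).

Distances from 7: 1:1, 2:4, 3:3, 4:3, 5:2, 6:4, 8:4. Sum = 21.
n = 8, so closeness = 7/21 = 1/3.

1/3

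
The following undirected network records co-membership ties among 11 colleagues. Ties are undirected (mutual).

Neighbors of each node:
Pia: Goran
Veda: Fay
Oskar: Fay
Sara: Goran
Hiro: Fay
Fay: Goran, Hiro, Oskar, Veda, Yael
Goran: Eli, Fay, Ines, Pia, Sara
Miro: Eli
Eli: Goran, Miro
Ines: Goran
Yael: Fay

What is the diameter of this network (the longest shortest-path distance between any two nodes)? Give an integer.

Eccentricity of each node (its greatest distance to any other): Eli:3, Fay:3, Goran:2, Hiro:4, Ines:3, Miro:4, Oskar:4, Pia:3, Sara:3, Veda:4, Yael:4.
The maximum eccentricity is 4, realized for instance by the pair Miro–Hiro via Miro – Eli – Goran – Fay – Hiro. So the diameter is 4.

4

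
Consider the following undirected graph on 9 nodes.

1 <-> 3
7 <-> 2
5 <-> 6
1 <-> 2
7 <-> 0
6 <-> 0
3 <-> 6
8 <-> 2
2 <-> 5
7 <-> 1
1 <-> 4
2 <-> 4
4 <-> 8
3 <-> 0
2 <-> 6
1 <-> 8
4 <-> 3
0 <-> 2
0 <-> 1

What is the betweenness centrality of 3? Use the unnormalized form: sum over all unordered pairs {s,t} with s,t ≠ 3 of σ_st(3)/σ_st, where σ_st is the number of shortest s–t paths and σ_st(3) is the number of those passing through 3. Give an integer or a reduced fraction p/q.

Pairs whose geodesics pass through 3 — 0–4: 1/3; 6–1: 1/3; 6–4: 1/2.
All other pairs contribute 0.
Summing the contributions gives betweenness(3) = 7/6.

7/6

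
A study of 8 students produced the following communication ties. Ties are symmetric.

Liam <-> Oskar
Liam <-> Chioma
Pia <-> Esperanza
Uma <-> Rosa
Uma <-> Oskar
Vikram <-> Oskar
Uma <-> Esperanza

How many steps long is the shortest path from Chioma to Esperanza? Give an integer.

One shortest route is Chioma – Liam – Oskar – Uma – Esperanza, which uses 4 edges, and at distance 3 from Chioma we only reach {Uma, Vikram}, which does not include Esperanza. So d(Chioma,Esperanza) = 4.

4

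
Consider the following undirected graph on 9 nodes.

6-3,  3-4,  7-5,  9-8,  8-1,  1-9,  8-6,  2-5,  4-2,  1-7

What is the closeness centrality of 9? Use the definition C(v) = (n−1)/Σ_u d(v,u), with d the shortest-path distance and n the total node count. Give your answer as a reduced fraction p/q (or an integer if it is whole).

2/5

Distances from 9: 1:1, 2:4, 3:3, 4:4, 5:3, 6:2, 7:2, 8:1. Sum = 20.
n = 9, so closeness = 8/20 = 2/5.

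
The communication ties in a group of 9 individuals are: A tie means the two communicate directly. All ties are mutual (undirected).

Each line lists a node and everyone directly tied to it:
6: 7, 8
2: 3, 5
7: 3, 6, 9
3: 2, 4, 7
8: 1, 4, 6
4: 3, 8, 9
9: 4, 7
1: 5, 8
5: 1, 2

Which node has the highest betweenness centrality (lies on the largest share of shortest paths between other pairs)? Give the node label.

8

Unnormalized betweenness of each node: 1:10/3, 2:11/3, 3:43/6, 4:17/3, 5:2, 6:2, 7:13/3, 8:22/3, 9:1/2.
8 has the largest value, 22/3, making it the main broker — the node through which the most shortest paths run.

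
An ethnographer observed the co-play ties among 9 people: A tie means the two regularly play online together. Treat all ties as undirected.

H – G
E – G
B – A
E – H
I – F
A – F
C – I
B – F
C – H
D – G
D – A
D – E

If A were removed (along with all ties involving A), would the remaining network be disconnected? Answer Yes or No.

Even without A, every remaining node can still reach every other (the residual graph is connected), so A is not a cut vertex.

No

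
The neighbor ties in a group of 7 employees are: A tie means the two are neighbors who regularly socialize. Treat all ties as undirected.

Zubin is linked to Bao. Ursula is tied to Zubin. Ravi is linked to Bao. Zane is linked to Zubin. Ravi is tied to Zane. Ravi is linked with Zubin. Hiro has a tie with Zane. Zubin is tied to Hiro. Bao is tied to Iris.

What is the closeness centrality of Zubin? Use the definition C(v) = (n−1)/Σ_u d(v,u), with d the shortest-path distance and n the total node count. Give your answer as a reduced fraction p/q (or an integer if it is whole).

Distances from Zubin: Bao:1, Hiro:1, Iris:2, Ravi:1, Ursula:1, Zane:1. Sum = 7.
n = 7, so closeness = 6/7.

6/7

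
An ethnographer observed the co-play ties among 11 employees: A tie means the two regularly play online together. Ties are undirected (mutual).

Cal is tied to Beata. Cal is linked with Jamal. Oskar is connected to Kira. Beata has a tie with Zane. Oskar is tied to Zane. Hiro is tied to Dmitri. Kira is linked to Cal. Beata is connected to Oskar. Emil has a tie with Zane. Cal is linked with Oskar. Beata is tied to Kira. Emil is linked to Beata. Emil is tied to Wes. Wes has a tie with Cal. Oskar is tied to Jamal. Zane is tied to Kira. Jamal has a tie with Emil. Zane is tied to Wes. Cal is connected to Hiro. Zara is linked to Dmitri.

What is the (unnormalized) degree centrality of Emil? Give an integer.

4

Emil is directly tied to Beata, Jamal, Wes, and Zane. That is 4 neighbors, so the degree of Emil is 4.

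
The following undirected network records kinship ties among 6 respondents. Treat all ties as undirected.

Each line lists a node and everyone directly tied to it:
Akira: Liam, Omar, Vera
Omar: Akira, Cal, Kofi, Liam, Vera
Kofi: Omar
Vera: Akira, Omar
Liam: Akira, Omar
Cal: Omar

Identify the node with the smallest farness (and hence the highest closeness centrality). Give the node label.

Farness (sum of distances to all others) for each node — Akira:7, Cal:9, Kofi:9, Liam:8, Omar:5, Vera:8.
The smallest farness is 5, for Omar, so Omar has the highest closeness.

Omar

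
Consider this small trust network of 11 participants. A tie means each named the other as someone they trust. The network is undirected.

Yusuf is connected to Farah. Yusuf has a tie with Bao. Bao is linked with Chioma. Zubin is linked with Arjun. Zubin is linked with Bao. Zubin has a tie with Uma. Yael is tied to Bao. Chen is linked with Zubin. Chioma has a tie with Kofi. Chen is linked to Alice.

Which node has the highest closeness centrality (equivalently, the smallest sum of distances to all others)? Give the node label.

Bao

Farness (sum of distances to all others) for each node — Alice:34, Arjun:27, Bao:17, Chen:25, Chioma:24, Farah:33, Kofi:33, Uma:27, Yael:26, Yusuf:24, Zubin:18.
The smallest farness is 17, for Bao, so Bao has the highest closeness.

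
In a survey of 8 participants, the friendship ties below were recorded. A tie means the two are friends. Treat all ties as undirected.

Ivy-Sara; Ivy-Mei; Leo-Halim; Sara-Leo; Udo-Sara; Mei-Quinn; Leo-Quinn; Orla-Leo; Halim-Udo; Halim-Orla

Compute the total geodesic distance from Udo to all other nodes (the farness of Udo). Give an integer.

Distances from Udo: Halim:1, Ivy:2, Leo:2, Mei:3, Orla:2, Quinn:3, Sara:1.
Sum = 1 + 2 + 2 + 3 + 2 + 3 + 1 = 14.

14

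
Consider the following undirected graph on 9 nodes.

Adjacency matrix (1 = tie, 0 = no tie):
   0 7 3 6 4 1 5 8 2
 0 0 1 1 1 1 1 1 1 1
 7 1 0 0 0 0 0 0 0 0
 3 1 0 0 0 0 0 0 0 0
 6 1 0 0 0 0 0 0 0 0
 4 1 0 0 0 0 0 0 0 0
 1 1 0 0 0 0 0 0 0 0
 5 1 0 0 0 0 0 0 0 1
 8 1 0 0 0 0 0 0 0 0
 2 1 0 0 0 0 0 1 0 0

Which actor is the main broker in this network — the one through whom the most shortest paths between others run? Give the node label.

0

Unnormalized betweenness of each node: 0:27, 1:0, 2:0, 3:0, 4:0, 5:0, 6:0, 7:0, 8:0.
0 has the largest value, 27, making it the main broker — the node through which the most shortest paths run.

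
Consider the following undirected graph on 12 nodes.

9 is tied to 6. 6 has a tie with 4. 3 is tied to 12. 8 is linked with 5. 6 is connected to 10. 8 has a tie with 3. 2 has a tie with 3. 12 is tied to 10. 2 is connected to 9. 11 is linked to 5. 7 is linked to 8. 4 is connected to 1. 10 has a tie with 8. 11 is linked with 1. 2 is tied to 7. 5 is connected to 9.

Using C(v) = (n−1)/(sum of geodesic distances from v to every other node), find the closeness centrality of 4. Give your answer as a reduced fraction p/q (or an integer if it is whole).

11/28

Distances from 4: 1:1, 2:3, 3:4, 5:3, 6:1, 7:4, 8:3, 9:2, 10:2, 11:2, 12:3. Sum = 28.
n = 12, so closeness = 11/28.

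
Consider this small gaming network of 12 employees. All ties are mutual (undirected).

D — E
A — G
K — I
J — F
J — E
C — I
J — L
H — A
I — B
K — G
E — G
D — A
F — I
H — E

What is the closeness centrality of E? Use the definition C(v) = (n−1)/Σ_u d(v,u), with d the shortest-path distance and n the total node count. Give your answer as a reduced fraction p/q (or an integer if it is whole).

11/23

Distances from E: A:2, B:4, C:4, D:1, F:2, G:1, H:1, I:3, J:1, K:2, L:2. Sum = 23.
n = 12, so closeness = 11/23.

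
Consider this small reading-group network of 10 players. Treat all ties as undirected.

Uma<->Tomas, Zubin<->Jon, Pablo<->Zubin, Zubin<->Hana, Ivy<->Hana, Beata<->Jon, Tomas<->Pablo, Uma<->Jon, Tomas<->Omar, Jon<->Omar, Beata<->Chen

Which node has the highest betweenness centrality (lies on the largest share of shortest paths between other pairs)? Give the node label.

Unnormalized betweenness of each node: Beata:8, Chen:0, Hana:8, Ivy:0, Jon:41/2, Omar:3/2, Pablo:3, Tomas:5/2, Uma:3/2, Zubin:17.
Jon has the largest value, 41/2, making it the main broker — the node through which the most shortest paths run.

Jon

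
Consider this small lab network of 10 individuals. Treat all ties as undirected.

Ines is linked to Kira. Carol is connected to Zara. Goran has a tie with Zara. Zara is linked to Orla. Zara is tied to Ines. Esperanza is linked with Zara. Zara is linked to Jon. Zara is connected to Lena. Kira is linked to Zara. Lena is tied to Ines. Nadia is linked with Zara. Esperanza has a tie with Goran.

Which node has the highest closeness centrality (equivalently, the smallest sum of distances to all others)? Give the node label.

Zara

Farness (sum of distances to all others) for each node — Carol:17, Esperanza:16, Goran:16, Ines:15, Jon:17, Kira:16, Lena:16, Nadia:17, Orla:17, Zara:9.
The smallest farness is 9, for Zara, so Zara has the highest closeness.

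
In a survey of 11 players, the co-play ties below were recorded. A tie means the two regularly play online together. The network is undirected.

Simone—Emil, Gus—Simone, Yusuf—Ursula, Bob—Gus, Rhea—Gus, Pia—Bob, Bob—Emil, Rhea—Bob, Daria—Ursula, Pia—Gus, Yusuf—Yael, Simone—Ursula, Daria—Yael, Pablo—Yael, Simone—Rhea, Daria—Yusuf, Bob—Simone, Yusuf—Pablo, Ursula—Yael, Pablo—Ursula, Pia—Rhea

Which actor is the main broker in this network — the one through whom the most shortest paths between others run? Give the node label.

Simone

Unnormalized betweenness of each node: Bob:4, Daria:0, Emil:0, Gus:2, Pablo:0, Pia:0, Rhea:2, Simone:26, Ursula:73/3, Yael:1/3, Yusuf:1/3.
Simone has the largest value, 26, making it the main broker — the node through which the most shortest paths run.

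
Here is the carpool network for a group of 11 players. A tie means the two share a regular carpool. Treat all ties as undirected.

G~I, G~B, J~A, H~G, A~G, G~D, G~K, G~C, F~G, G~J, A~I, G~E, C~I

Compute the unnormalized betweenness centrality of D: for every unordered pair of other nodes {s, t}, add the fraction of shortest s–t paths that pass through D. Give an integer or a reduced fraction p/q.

0

No shortest path between any pair of other nodes passes through D.
Summing the contributions gives betweenness(D) = 0.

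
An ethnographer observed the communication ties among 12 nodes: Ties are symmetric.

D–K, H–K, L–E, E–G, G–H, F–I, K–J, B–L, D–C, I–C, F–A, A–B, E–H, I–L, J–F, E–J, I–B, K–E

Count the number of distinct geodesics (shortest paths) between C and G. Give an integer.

3

The shortest distance is 4. The length-4 paths are: C–D–K–H–G; C–I–L–E–G; C–D–K–E–G.
That gives 3 distinct shortest paths.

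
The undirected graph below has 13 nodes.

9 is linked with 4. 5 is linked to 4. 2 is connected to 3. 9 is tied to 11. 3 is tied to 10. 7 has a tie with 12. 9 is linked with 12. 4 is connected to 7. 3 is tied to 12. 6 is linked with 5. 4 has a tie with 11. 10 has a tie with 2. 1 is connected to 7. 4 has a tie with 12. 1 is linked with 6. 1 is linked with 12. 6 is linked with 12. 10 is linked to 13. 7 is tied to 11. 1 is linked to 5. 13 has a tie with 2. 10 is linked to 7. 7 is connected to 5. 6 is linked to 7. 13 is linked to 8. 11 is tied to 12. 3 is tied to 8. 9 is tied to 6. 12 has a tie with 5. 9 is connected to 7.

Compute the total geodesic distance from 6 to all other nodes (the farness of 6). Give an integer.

22

Distances from 6: 1:1, 2:3, 3:2, 4:2, 5:1, 7:1, 8:3, 9:1, 10:2, 11:2, 12:1, 13:3.
Sum = 1 + 3 + 2 + 2 + 1 + 1 + 3 + 1 + 2 + 2 + 1 + 3 = 22.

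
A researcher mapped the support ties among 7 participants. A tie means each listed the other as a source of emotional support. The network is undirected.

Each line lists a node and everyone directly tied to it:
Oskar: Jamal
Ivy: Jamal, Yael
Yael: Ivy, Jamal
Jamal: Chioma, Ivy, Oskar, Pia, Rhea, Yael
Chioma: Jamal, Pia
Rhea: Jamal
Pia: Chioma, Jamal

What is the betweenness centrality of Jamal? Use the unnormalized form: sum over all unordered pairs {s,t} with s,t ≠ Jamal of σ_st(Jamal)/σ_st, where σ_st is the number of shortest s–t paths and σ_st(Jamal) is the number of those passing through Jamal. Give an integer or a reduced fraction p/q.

Pairs whose geodesics pass through Jamal — Yael–Oskar: 1; Yael–Rhea: 1; Yael–Pia: 1; Yael–Chioma: 1; Oskar–Rhea: 1; Oskar–Pia: 1; Oskar–Ivy: 1; Oskar–Chioma: 1; Rhea–Pia: 1; Rhea–Ivy: 1; Rhea–Chioma: 1; Pia–Ivy: 1; Ivy–Chioma: 1.
All other pairs contribute 0.
Summing the contributions gives betweenness(Jamal) = 13.

13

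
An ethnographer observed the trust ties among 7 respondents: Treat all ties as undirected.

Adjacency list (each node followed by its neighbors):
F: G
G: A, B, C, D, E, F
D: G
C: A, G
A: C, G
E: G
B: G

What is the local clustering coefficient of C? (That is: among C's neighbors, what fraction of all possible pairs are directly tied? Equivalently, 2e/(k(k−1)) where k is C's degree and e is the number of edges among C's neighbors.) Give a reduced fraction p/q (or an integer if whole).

1

C's neighbors: A and G (k = 2).
Possible neighbor pairs: C(2,2) = 1. Edges among them: A–G → e = 1.
Clustering(C) = 1/1.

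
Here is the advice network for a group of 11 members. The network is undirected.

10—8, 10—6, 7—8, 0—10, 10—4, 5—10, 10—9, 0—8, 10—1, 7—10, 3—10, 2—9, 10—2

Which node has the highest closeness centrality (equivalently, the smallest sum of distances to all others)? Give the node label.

Farness (sum of distances to all others) for each node — 0:18, 1:19, 2:18, 3:19, 4:19, 5:19, 6:19, 7:18, 8:17, 9:18, 10:10.
The smallest farness is 10, for 10, so 10 has the highest closeness.

10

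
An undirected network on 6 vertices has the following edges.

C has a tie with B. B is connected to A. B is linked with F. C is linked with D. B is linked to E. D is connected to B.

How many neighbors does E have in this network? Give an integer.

E is directly tied to B. That is 1 neighbor, so the degree of E is 1.

1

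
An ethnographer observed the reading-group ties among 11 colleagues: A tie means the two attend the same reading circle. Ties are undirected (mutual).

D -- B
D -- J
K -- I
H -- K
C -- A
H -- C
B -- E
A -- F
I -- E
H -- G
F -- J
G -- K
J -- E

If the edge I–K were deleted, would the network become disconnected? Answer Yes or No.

Even without that edge, I still reaches K via I – E – J – F – A – C – H – K, so the network stays connected. Not a bridge.

No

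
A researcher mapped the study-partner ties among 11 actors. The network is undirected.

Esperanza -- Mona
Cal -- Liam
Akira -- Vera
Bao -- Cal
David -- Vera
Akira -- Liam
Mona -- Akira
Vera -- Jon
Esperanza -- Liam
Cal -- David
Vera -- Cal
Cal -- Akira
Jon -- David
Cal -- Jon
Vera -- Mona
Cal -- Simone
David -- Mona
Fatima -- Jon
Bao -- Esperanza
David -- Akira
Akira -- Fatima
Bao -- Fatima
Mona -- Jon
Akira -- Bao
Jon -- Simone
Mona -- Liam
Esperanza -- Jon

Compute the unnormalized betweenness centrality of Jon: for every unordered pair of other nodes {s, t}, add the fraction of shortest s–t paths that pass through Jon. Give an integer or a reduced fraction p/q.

118/15

Pairs whose geodesics pass through Jon — Fatima–Vera: 1/2; Fatima–Esperanza: 1/2; Fatima–Mona: 1/2; Fatima–Cal: 1/3; Fatima–David: 1/2; Fatima–Simone: 1; Vera–Esperanza: 1/2; Vera–Simone: 1/2; Esperanza–Cal: 1/3; Esperanza–David: 1/2; Esperanza–Simone: 1; Mona–Cal: 1/5; Mona–Simone: 1; David–Simone: 1/2.
All other pairs contribute 0.
Summing the contributions gives betweenness(Jon) = 118/15.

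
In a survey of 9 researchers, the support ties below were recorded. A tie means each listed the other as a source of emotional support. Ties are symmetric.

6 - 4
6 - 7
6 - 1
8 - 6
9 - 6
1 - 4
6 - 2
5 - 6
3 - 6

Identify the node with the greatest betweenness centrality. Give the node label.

6

Unnormalized betweenness of each node: 1:0, 2:0, 3:0, 4:0, 5:0, 6:27, 7:0, 8:0, 9:0.
6 has the largest value, 27, making it the main broker — the node through which the most shortest paths run.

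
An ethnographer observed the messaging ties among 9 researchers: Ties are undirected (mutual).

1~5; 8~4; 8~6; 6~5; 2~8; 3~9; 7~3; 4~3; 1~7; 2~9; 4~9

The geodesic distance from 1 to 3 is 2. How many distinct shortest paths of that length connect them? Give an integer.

The shortest distance is 2, and the only length-2 path is 1–7–3. So there is exactly 1 shortest path.

1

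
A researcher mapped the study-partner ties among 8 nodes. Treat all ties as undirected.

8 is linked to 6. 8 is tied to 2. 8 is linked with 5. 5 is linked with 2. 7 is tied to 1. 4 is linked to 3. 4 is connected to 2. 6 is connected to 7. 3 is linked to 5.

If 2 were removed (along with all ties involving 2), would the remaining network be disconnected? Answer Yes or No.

Even without 2, every remaining node can still reach every other (the residual graph is connected), so 2 is not a cut vertex.

No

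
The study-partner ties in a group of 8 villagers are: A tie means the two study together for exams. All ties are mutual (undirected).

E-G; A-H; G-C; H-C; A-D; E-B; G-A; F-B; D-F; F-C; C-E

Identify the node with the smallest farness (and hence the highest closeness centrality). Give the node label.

Farness (sum of distances to all others) for each node — A:12, B:14, C:10, D:13, E:12, F:11, G:11, H:13.
The smallest farness is 10, for C, so C has the highest closeness.

C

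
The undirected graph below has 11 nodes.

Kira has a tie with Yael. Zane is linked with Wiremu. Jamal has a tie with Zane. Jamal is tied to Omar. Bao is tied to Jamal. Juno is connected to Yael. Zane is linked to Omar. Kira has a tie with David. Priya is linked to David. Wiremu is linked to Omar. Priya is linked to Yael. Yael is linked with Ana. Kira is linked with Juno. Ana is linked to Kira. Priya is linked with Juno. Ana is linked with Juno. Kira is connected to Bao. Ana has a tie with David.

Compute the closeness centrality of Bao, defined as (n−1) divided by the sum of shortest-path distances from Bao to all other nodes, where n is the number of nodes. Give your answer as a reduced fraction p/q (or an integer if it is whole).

1/2

Distances from Bao: Ana:2, David:2, Jamal:1, Juno:2, Kira:1, Omar:2, Priya:3, Wiremu:3, Yael:2, Zane:2. Sum = 20.
n = 11, so closeness = 10/20 = 1/2.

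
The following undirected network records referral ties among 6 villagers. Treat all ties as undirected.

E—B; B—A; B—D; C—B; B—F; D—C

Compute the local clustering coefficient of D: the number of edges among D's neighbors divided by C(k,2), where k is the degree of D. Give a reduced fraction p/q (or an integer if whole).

1

D's neighbors: B and C (k = 2).
Possible neighbor pairs: C(2,2) = 1. Edges among them: B–C → e = 1.
Clustering(D) = 1/1.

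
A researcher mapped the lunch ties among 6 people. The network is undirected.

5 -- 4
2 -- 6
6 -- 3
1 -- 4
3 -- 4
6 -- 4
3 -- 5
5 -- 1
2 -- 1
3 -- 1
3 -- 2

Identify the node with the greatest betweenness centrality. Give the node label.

Unnormalized betweenness of each node: 1:5/6, 2:1/3, 3:5/3, 4:5/6, 5:0, 6:1/3.
3 has the largest value, 5/3, making it the main broker — the node through which the most shortest paths run.

3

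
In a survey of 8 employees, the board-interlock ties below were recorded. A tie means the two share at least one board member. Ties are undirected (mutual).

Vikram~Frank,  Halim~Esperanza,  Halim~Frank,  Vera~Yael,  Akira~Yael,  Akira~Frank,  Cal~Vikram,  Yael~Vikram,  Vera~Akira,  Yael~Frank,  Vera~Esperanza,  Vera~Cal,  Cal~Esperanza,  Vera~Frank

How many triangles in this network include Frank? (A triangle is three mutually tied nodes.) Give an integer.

Frank's neighbors: Akira, Halim, Vera, Vikram, and Yael.
Neighbor pairs that are themselves tied: Frank–Akira–Vera; Frank–Akira–Yael; Frank–Vera–Yael; Frank–Vikram–Yael. Each forms one triangle with Frank, for 4 in total.

4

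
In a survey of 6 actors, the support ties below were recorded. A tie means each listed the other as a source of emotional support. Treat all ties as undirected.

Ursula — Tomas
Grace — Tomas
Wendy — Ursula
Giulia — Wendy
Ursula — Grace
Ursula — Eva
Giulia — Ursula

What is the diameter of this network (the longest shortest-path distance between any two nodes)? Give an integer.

Eccentricity of each node (its greatest distance to any other): Eva:2, Giulia:2, Grace:2, Tomas:2, Ursula:1, Wendy:2.
The maximum eccentricity is 2, realized for instance by the pair Eva–Wendy via Eva – Ursula – Wendy. So the diameter is 2.

2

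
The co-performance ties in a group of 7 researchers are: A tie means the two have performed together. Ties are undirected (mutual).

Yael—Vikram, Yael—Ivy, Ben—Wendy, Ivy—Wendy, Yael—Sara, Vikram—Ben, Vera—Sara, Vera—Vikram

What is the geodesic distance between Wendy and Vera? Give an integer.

3

One shortest route is Wendy – Ben – Vikram – Vera, which uses 3 edges, and at distance 2 from Wendy we only reach {Vikram, Yael}, which does not include Vera. So d(Wendy,Vera) = 3.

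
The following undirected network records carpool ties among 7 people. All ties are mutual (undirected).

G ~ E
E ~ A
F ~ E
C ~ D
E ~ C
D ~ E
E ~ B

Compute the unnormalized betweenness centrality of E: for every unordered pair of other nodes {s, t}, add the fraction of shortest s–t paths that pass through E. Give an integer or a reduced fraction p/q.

Pairs whose geodesics pass through E — A–G: 1; A–F: 1; A–B: 1; A–C: 1; A–D: 1; G–F: 1; G–B: 1; G–C: 1; G–D: 1; F–B: 1; F–C: 1; F–D: 1; B–C: 1; B–D: 1.
All other pairs contribute 0.
Summing the contributions gives betweenness(E) = 14.

14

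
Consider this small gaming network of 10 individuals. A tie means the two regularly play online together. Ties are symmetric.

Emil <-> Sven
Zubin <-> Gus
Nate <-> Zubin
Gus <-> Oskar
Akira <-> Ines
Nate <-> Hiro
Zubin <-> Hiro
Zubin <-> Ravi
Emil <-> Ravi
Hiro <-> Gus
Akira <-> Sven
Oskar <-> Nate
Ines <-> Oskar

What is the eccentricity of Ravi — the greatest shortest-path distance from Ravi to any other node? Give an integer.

4

Distances from Ravi: Akira:3, Emil:1, Gus:2, Hiro:2, Ines:4, Nate:2, Oskar:3, Sven:2, Zubin:1.
The largest is 4 (to Ines), so the eccentricity of Ravi is 4.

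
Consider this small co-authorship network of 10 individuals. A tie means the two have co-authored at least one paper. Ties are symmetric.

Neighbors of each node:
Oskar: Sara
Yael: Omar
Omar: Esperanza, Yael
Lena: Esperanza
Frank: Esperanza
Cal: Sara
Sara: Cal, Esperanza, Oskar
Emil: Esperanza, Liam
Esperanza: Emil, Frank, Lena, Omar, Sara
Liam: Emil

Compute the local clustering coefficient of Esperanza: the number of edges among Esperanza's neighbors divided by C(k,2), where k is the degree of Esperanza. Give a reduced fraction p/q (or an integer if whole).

0

Esperanza's neighbors: Emil, Frank, Lena, Omar, and Sara (k = 5).
Possible neighbor pairs: C(5,2) = 10. Edges among them: none → e = 0.
Clustering(Esperanza) = 0/10 = 0.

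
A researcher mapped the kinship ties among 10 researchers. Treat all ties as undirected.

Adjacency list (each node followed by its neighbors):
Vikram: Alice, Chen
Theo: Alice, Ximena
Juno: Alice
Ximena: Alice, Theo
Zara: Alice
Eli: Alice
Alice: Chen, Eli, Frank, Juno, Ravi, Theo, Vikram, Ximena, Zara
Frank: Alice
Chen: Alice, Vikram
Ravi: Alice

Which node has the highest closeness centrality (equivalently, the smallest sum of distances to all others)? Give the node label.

Alice

Farness (sum of distances to all others) for each node — Alice:9, Chen:16, Eli:17, Frank:17, Juno:17, Ravi:17, Theo:16, Vikram:16, Ximena:16, Zara:17.
The smallest farness is 9, for Alice, so Alice has the highest closeness.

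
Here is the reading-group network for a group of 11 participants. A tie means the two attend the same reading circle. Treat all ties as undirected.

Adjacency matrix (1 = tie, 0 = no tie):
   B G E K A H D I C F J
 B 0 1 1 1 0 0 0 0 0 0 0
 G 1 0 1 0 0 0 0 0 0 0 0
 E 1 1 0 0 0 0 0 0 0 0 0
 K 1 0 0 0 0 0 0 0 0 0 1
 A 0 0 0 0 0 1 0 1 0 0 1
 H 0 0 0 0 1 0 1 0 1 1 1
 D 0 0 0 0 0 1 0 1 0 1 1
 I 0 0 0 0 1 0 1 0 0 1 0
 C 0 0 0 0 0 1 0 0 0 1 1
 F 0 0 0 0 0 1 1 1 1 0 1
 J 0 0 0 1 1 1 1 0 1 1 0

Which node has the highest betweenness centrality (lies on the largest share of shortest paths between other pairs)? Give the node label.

J

Unnormalized betweenness of each node: A:2, B:16, C:0, D:2, E:0, F:10/3, G:0, H:3/2, I:2/3, J:51/2, K:21.
J has the largest value, 51/2, making it the main broker — the node through which the most shortest paths run.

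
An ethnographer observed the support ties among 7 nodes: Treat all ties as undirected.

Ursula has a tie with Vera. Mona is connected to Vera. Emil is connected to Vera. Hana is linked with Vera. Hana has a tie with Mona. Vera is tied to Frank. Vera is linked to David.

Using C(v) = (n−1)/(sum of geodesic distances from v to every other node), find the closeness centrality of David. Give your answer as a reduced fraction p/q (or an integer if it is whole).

6/11

Distances from David: Emil:2, Frank:2, Hana:2, Mona:2, Ursula:2, Vera:1. Sum = 11.
n = 7, so closeness = 6/11.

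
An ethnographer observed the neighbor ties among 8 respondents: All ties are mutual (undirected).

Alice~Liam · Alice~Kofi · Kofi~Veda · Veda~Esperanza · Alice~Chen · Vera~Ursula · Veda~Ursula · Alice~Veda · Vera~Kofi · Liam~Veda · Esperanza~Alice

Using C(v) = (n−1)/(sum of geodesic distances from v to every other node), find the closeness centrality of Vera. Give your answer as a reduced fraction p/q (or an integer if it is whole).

Distances from Vera: Alice:2, Chen:3, Esperanza:3, Kofi:1, Liam:3, Ursula:1, Veda:2. Sum = 15.
n = 8, so closeness = 7/15.

7/15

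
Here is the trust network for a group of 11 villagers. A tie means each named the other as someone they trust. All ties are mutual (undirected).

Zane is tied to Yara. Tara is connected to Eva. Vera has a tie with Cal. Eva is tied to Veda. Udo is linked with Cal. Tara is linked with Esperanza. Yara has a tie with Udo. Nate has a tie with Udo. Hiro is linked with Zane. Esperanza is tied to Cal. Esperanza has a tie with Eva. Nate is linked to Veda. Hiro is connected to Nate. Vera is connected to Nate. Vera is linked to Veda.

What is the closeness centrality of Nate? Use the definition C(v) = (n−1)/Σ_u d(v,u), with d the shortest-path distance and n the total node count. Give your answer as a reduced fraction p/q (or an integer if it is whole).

Distances from Nate: Cal:2, Esperanza:3, Eva:2, Hiro:1, Tara:3, Udo:1, Veda:1, Vera:1, Yara:2, Zane:2. Sum = 18.
n = 11, so closeness = 10/18 = 5/9.

5/9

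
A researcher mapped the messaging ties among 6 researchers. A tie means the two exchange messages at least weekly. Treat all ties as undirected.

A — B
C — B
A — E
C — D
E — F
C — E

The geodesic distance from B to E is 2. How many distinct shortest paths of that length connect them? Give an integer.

The shortest distance is 2. The length-2 paths are: B–C–E; B–A–E.
That gives 2 distinct shortest paths.

2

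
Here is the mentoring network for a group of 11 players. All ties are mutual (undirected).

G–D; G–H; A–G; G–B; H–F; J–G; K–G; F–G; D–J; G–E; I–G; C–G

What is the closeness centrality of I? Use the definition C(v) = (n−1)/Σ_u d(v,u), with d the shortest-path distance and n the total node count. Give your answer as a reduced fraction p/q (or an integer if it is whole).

Distances from I: A:2, B:2, C:2, D:2, E:2, F:2, G:1, H:2, J:2, K:2. Sum = 19.
n = 11, so closeness = 10/19.

10/19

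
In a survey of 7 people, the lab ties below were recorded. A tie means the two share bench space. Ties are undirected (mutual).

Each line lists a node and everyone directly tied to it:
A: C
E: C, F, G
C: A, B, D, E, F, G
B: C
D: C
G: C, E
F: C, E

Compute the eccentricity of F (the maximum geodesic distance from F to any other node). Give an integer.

Distances from F: A:2, B:2, C:1, D:2, E:1, G:2.
The largest is 2 (to A, D, B, and G), so the eccentricity of F is 2.

2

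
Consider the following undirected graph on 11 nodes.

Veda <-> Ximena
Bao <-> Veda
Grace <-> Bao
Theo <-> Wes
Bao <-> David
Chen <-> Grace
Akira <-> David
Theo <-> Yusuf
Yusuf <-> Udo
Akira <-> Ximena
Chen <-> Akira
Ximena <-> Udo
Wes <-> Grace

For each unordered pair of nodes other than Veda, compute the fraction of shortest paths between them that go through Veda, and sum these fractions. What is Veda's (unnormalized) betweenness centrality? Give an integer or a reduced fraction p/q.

11/3

Pairs whose geodesics pass through Veda — Yusuf–Bao: 1/2; Udo–Bao: 1; Udo–Grace: 1/3; Ximena–Bao: 1; Ximena–Grace: 1/2; Ximena–Wes: 1/3.
All other pairs contribute 0.
Summing the contributions gives betweenness(Veda) = 11/3.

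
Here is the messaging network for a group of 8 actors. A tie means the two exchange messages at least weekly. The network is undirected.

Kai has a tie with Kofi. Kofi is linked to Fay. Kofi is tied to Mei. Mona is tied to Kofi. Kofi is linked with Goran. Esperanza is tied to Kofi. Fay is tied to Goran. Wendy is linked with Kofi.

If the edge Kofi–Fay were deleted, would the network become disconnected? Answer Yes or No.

No

Even without that edge, Kofi still reaches Fay via Kofi – Goran – Fay, so the network stays connected. Not a bridge.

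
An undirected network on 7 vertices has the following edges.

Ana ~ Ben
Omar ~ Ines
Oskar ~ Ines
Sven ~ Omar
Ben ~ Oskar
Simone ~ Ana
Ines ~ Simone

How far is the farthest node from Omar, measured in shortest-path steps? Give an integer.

Distances from Omar: Ana:3, Ben:3, Ines:1, Oskar:2, Simone:2, Sven:1.
The largest is 3 (to Ana and Ben), so the eccentricity of Omar is 3.

3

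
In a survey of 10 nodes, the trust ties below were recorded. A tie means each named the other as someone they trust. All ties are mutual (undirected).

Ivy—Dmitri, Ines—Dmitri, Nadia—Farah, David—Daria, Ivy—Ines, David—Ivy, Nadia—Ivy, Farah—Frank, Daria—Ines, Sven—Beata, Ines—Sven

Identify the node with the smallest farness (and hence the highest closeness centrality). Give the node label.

Farness (sum of distances to all others) for each node — Beata:31, Daria:23, David:22, Dmitri:20, Farah:26, Frank:34, Ines:17, Ivy:16, Nadia:20, Sven:23.
The smallest farness is 16, for Ivy, so Ivy has the highest closeness.

Ivy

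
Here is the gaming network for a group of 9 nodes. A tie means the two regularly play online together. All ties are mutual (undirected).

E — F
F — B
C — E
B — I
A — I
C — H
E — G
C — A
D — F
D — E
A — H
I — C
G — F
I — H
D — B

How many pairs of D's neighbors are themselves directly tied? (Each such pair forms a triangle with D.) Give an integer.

D's neighbors: B, E, and F.
Neighbor pairs that are themselves tied: D–B–F; D–E–F. Each forms one triangle with D, for 2 in total.

2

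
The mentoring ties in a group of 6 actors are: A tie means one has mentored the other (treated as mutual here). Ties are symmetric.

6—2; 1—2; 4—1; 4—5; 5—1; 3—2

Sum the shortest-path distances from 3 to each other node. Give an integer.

11

Distances from 3: 1:2, 2:1, 4:3, 5:3, 6:2.
Sum = 2 + 1 + 3 + 3 + 2 = 11.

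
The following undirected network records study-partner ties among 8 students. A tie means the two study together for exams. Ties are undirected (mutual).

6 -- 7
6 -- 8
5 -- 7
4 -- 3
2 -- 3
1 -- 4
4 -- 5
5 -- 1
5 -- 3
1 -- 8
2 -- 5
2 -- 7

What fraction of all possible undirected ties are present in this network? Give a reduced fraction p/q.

3/7

There are 12 edges and 8 nodes, so the maximum possible is C(8,2) = 28.
Density = 12/28 = 3/7.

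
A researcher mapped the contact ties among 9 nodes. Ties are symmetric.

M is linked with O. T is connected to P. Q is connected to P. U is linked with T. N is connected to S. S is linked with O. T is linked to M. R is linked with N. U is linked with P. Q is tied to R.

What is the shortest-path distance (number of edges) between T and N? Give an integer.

4

One shortest route is T – M – O – S – N, which uses 4 edges, and at distance 3 from T we only reach {R, S}, which does not include N. So d(T,N) = 4.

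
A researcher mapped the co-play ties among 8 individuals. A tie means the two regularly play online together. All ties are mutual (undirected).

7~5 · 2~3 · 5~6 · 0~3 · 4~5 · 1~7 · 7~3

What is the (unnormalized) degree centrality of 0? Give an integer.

0 is directly tied to 3. That is 1 neighbor, so the degree of 0 is 1.

1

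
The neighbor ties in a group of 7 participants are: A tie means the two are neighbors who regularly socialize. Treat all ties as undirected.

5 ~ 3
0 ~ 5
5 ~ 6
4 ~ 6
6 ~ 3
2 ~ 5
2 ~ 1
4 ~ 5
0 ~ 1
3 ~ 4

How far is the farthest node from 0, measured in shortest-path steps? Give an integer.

2

Distances from 0: 1:1, 2:2, 3:2, 4:2, 5:1, 6:2.
The largest is 2 (to 6, 4, 3, and 2), so the eccentricity of 0 is 2.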